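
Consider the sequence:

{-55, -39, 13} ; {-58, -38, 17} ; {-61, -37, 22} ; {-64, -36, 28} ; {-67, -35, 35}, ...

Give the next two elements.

{-70, -34, 43}, {-73, -33, 52}

First slot goes -55, -58, -61, -64, -67 → -70 → -73 (−3 each step).
Second slot — +1 each step: -39, -38, -37, -36, -35 → -34 → -33.
Third slot: differences are 4, 5, 6, … (increasing by 1 each time); 13, 17, 22, 28, 35 → 43 → 52.
Putting the parts together: {-70, -34, 43} and then {-73, -33, 52}.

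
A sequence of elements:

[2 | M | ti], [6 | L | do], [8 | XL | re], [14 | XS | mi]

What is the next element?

[22 | S | fa]

First slot: 2, 6, 8, 14 → 22 (each term is the sum of the two before it).
Size — runs through clothing sizes XS→XL: M, L, XL, XS → S.
Note: runs through the solfège scale do→ti, so ti, do, re, mi → fa.
Putting it together: [22 | S | fa].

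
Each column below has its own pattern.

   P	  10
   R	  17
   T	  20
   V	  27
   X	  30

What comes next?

Letter — letters move forward 2 places in the alphabet: P, R, T, V, X → Z.
Second component: alternating steps +7, +3, +7, +3, …, so 10, 17, 20, 27, 30 → 37.
Combining the parts gives Z  37.

Z  37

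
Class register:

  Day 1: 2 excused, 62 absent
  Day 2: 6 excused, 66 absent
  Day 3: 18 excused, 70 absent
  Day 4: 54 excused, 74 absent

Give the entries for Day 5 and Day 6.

162 excused, 78 absent; 486 excused, 82 absent

Excused: 2, 6, 18, 54 → 162 → 486 (×3 each step).
For the absent, +4 each step: 62, 66, 70, 74 → 78 → 82.
Putting the parts together: 162 excused, 78 absent and then 486 excused, 82 absent.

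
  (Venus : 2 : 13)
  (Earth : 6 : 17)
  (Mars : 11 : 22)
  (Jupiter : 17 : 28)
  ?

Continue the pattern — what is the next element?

Planet goes Venus, Earth, Mars, Jupiter → Saturn (runs through the planets Mercury→Neptune).
Second component: 2, 6, 11, 17 → 24 (differences are 4, 5, 6, … (increasing by 1 each time)).
Third component: differences are 4, 5, 6, … (increasing by 1 each time), so 13, 17, 22, 28 → 35.
Combining the parts gives (Saturn : 24 : 35).

(Saturn : 24 : 35)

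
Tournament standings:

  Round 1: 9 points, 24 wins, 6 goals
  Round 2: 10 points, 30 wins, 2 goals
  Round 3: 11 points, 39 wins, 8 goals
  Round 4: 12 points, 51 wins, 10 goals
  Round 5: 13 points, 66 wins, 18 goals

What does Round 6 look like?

Points goes 9, 10, 11, 12, 13 → 14 (+1 each step).
Wins goes 24, 30, 39, 51, 66 → 84 (differences are 6, 9, 12, … (increasing by 3 each time)).
Goals: each term is the sum of the two before it; 6, 2, 8, 10, 18 → 28.
Combining the parts gives 14 points, 84 wins, 28 goals.

14 points, 84 wins, 28 goals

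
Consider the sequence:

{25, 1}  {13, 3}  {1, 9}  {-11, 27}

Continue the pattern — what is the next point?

{-23, 81}

First component: 25, 13, 1, -11 → -23 (−12 each step).
Second component: ×3 each step, so 1, 3, 9, 27 → 81.
So the next point is {-23, 81}.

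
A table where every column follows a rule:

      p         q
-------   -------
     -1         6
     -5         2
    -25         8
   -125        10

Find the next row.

Column p: -1, -5, -25, -125 → -625 (×5 each step).
Column q goes 6, 2, 8, 10 → 18 (each term is the sum of the two before it).
Combining the parts gives -625  18.

-625  18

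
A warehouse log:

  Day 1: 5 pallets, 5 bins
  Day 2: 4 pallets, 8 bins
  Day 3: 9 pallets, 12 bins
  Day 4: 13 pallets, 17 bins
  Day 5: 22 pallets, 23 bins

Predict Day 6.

Pallets goes 5, 4, 9, 13, 22 → 35 (each term is the sum of the two before it).
Bins: differences are 3, 4, 5, … (increasing by 1 each time), so 5, 8, 12, 17, 23 → 30.
So the next record is 35 pallets, 30 bins.

35 pallets, 30 bins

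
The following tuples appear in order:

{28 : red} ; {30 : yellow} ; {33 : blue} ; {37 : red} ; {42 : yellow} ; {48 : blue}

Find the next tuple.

First component: 28, 30, 33, 37, 42, 48 → 55 (differences are 2, 3, 4, … (increasing by 1 each time)).
Colour: red, yellow, blue, red, yellow, blue → red (repeats red → yellow → blue).
So the next tuple is {55 : red}.

{55 : red}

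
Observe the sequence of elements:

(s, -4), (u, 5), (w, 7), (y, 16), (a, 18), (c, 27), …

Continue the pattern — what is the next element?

(e, 29)

Letter: letters move forward 2 places in the alphabet, wrapping Z→A; s, u, w, y, a, c → e.
Second coordinate: -4, 5, 7, 16, 18, 27 → 29 (alternating steps +9, +2, +9, +2, …).
So the next element is (e, 29).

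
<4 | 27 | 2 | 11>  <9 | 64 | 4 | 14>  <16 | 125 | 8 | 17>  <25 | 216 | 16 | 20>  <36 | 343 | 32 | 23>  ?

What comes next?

<49 | 512 | 64 | 26>

First value: 4, 9, 16, 25, 36 → 49 (perfect squares: 2², 3², 4², …).
Second value: 27, 64, 125, 216, 343 → 512 (perfect cubes: 3³, 4³, 5³, …).
Third value: 2, 4, 8, 16, 32 → 64 (×2 each step).
Fourth value — +3 each step: 11, 14, 17, 20, 23 → 26.
Combining the parts gives <49 | 512 | 64 | 26>.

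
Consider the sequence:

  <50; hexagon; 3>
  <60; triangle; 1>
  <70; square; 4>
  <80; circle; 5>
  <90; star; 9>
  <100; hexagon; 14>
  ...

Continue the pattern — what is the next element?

First value: +10 each step; 50, 60, 70, 80, 90, 100 → 110.
Shape: repeats hexagon → triangle → square → circle → star, so hexagon, triangle, square, circle, star, hexagon → triangle.
Third value: each term is the sum of the two before it; 3, 1, 4, 5, 9, 14 → 23.
So the next element is <110; triangle; 23>.

<110; triangle; 23>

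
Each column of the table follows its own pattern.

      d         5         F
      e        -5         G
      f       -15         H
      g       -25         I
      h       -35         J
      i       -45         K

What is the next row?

First letter — letters move forward 1 place in the alphabet: d, e, f, g, h, i → j.
Second component: −10 each step; 5, -5, -15, -25, -35, -45 → -55.
Second letter — letters move forward 1 place in the alphabet: F, G, H, I, J, K → L.
Putting it together: j  -55  L.

j  -55  L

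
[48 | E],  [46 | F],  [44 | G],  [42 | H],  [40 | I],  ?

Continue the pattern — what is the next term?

First value: −2 each step; 48, 46, 44, 42, 40 → 38.
Letter goes E, F, G, H, I → J (letters move forward 1 place in the alphabet).
So the next term is [38 | J].

[38 | J]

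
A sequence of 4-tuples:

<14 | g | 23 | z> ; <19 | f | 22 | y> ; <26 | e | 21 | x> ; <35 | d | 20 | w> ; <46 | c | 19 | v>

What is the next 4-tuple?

First slot: differences are 5, 7, 9, … (increasing by 2 each time), so 14, 19, 26, 35, 46 → 59.
First letter: letters move back 1 place in the alphabet, so g, f, e, d, c → b.
Third slot: −1 each step; 23, 22, 21, 20, 19 → 18.
Second letter: letters move back 1 place in the alphabet; z, y, x, w, v → u.
Combining the parts gives <59 | b | 18 | u>.

<59 | b | 18 | u>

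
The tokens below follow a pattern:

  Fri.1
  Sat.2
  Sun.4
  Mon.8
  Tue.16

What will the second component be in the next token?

32

For the second component, ×2 each step: 1, 2, 4, 8, 16 → 32.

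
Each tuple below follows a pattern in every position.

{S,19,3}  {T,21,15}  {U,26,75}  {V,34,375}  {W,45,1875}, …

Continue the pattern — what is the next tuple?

Letter — letters move forward 1 place in the alphabet: S, T, U, V, W → X.
Second slot: differences are 2, 5, 8, … (increasing by 3 each time); 19, 21, 26, 34, 45 → 59.
Third slot: ×5 each step, so 3, 15, 75, 375, 1875 → 9375.
So the next tuple is {X,59,9375}.

{X,59,9375}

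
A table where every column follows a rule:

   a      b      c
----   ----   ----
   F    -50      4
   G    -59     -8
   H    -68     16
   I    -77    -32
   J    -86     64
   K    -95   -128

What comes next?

L  -104  256

Column a: F, G, H, I, J, K → L (letters move forward 1 place in the alphabet).
Column b goes -50, -59, -68, -77, -86, -95 → -104 (−9 each step).
For the column c, ×(-2) each step: 4, -8, 16, -32, 64, -128 → 256.
Putting it together: L  -104  256.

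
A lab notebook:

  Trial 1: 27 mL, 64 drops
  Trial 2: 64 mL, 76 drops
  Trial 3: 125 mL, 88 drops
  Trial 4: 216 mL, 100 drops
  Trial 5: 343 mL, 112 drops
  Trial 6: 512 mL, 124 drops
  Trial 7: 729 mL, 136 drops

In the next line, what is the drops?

148

ML: 27, 64, 125, 216, 343, 512, 729 → 1000 (perfect cubes: 3³, 4³, 5³, …).
Drops: +12 each step; 64, 76, 88, 100, 112, 124, 136 → 148.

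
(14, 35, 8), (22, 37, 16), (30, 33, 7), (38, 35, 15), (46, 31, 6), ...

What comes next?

(54, 33, 14)

First entry — +8 each step: 14, 22, 30, 38, 46 → 54.
Second entry: alternating steps +2, −4, +2, −4, …; 35, 37, 33, 35, 31 → 33.
Third entry: 8, 16, 7, 15, 6 → 14 (alternating steps +8, −9, +8, −9, …).
Combining the parts gives (54, 33, 14).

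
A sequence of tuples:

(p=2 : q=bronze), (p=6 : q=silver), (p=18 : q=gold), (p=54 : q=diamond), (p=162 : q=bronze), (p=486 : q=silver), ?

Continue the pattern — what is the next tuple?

P: ×3 each step, so 2, 6, 18, 54, 162, 486 → 1458.
Q goes bronze, silver, gold, diamond, bronze, silver → gold (repeats bronze → silver → gold → diamond).
So the next tuple is (p=1458 : q=gold).

(p=1458 : q=gold)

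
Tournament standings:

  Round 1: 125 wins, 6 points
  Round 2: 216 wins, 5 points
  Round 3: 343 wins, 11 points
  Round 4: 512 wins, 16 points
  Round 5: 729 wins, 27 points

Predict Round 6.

Wins — perfect cubes: 5³, 6³, 7³, …: 125, 216, 343, 512, 729 → 1000.
Points goes 6, 5, 11, 16, 27 → 43 (each term is the sum of the two before it).
Putting it together: 1000 wins, 43 points.

1000 wins, 43 points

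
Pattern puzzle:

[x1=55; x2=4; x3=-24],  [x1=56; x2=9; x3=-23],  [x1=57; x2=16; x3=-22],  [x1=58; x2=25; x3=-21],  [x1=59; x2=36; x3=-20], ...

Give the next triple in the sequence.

[x1=60; x2=49; x3=-19]

X1: 55, 56, 57, 58, 59 → 60 (+1 each step).
For the x2, perfect squares: 2², 3², 4², …: 4, 9, 16, 25, 36 → 49.
X3 — +1 each step: -24, -23, -22, -21, -20 → -19.
Combining the parts gives [x1=60; x2=49; x3=-19].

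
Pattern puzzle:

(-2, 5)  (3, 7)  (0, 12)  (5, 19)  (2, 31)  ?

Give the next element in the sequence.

First entry: -2, 3, 0, 5, 2 → 7 (alternating steps +5, −3, +5, −3, …).
Second entry: each term is the sum of the two before it, so 5, 7, 12, 19, 31 → 50.
So the next element is (7, 50).

(7, 50)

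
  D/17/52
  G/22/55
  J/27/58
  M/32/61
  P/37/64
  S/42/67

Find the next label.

V/47/70

Letter: letters move forward 3 places in the alphabet; D, G, J, M, P, S → V.
Second component: +5 each step, so 17, 22, 27, 32, 37, 42 → 47.
Third component: 52, 55, 58, 61, 64, 67 → 70 (+3 each step).
So the next label is V/47/70.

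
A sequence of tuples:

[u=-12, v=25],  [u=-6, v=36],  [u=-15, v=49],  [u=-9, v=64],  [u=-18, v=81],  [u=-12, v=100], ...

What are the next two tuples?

[u=-21, v=121], [u=-15, v=144]

U — alternating steps +6, −9, +6, −9, …: -12, -6, -15, -9, -18, -12 → -21 → -15.
For the v, perfect squares: 5², 6², 7², …: 25, 36, 49, 64, 81, 100 → 121 → 144.
So the next two tuples are [u=-21, v=121] and [u=-15, v=144].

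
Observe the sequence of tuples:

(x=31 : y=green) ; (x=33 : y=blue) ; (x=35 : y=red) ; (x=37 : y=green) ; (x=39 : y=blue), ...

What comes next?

X — +2 each step: 31, 33, 35, 37, 39 → 41.
For the y, repeats green → blue → red: green, blue, red, green, blue → red.
So the next tuple is (x=41 : y=red).

(x=41 : y=red)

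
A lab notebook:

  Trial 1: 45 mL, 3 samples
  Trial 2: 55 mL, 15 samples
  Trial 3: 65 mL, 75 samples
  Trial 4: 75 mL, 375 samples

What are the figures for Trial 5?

85 mL, 1875 samples

ML — +10 each step: 45, 55, 65, 75 → 85.
Samples: ×5 each step, so 3, 15, 75, 375 → 1875.
Putting it together: 85 mL, 1875 samples.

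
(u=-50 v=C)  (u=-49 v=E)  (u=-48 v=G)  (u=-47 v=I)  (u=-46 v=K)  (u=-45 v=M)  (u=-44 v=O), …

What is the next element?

U: +1 each step, so -50, -49, -48, -47, -46, -45, -44 → -43.
V: letters move forward 2 places in the alphabet; C, E, G, I, K, M, O → Q.
Putting it together: (u=-43 v=Q).

(u=-43 v=Q)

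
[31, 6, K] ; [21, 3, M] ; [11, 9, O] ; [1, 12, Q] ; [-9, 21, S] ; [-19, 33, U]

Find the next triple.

[-29, 54, W]

First part: −10 each step; 31, 21, 11, 1, -9, -19 → -29.
Second part goes 6, 3, 9, 12, 21, 33 → 54 (each term is the sum of the two before it).
Letter goes K, M, O, Q, S, U → W (letters move forward 2 places in the alphabet).
Combining the parts gives [-29, 54, W].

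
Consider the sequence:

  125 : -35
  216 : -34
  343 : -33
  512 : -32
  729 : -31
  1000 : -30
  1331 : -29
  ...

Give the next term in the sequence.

1728 : -28

For the first slot, perfect cubes: 5³, 6³, 7³, …: 125, 216, 343, 512, 729, 1000, 1331 → 1728.
Second slot: +1 each step; -35, -34, -33, -32, -31, -30, -29 → -28.
Combining the parts gives 1728 : -28.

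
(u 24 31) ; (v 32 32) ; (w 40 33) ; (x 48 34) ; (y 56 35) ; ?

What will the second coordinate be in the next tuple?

64

For the second coordinate, +8 each step: 24, 32, 40, 48, 56 → 64.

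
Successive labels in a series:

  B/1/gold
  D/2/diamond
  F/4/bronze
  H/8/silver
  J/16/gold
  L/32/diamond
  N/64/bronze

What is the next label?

Letter — letters move forward 2 places in the alphabet: B, D, F, H, J, L, N → P.
Second component: 1, 2, 4, 8, 16, 32, 64 → 128 (×2 each step).
Rank: gold, diamond, bronze, silver, gold, diamond, bronze → silver (repeats gold → diamond → bronze → silver).
Putting it together: P/128/silver.

P/128/silver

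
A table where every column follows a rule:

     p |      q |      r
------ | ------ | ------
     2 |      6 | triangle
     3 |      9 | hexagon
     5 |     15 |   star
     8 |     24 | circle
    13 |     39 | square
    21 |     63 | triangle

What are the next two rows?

Column p goes 2, 3, 5, 8, 13, 21 → 34 → 55 (each term is the sum of the two before it).
Column q: always 3 × the column p, so 6, 9, 15, 24, 39, 63 → 102 → 165.
Column r goes triangle, hexagon, star, circle, square, triangle → hexagon → star (repeats triangle → hexagon → star → circle → square).
So the next two rows are 34  102  hexagon and 55  165  star.

34  102  hexagon; 55  165  star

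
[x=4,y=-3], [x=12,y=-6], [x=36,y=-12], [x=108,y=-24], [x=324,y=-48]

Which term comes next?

X goes 4, 12, 36, 108, 324 → 972 (×3 each step).
Y goes -3, -6, -12, -24, -48 → -96 (×2 each step).
Combining the parts gives [x=972,y=-96].

[x=972,y=-96]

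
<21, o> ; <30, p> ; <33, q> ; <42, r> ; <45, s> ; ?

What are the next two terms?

First entry: alternating steps +9, +3, +9, +3, …; 21, 30, 33, 42, 45 → 54 → 57.
For the letter, letters move forward 1 place in the alphabet: o, p, q, r, s → t → u.
So the next two terms are <54, t> and <57, u>.

<54, t>, <57, u>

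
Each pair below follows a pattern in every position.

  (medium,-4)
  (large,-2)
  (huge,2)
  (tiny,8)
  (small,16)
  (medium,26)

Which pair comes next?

(large,38)

Size: medium, large, huge, tiny, small, medium → large (repeats medium → large → huge → tiny → small).
Second coordinate: -4, -2, 2, 8, 16, 26 → 38 (differences are 2, 4, 6, … (increasing by 2 each time)).
Combining the parts gives (large,38).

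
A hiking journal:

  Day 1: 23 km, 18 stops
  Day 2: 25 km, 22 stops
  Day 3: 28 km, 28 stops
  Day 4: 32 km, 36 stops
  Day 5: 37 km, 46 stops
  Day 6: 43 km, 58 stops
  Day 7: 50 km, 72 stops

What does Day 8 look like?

Km goes 23, 25, 28, 32, 37, 43, 50 → 58 (differences are 2, 3, 4, … (increasing by 1 each time)).
Stops: differences are 4, 6, 8, … (increasing by 2 each time); 18, 22, 28, 36, 46, 58, 72 → 88.
So the next record is 58 km, 88 stops.

58 km, 88 stops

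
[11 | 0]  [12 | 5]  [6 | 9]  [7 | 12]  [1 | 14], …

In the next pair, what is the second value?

15

First value: alternating steps +1, −6, +1, −6, …; 11, 12, 6, 7, 1 → 2.
Second value: differences are 5, 4, 3, … (decreasing by 1 each time), so 0, 5, 9, 12, 14 → 15.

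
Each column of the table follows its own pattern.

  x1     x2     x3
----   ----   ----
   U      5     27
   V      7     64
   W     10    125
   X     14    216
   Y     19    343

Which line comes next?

Column x1 — letters move forward 1 place in the alphabet: U, V, W, X, Y → Z.
Column x2: differences are 2, 3, 4, … (increasing by 1 each time), so 5, 7, 10, 14, 19 → 25.
Column x3: 27, 64, 125, 216, 343 → 512 (perfect cubes: 3³, 4³, 5³, …).
Combining the parts gives Z  25  512.

Z  25  512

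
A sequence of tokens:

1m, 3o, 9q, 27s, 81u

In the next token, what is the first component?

243

First component: ×3 each step; 1, 3, 9, 27, 81 → 243.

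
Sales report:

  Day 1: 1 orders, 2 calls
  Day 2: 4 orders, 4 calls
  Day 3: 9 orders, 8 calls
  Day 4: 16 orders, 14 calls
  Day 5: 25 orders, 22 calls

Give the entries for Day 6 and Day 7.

Orders goes 1, 4, 9, 16, 25 → 36 → 49 (perfect squares: 1², 2², 3², …).
Calls: differences are 2, 4, 6, … (increasing by 2 each time); 2, 4, 8, 14, 22 → 32 → 44.
Putting the parts together: 36 orders, 32 calls and then 49 orders, 44 calls.

36 orders, 32 calls; 49 orders, 44 calls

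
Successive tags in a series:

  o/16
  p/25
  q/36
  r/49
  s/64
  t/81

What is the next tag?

u/100

Letter: letters move forward 1 place in the alphabet; o, p, q, r, s, t → u.
Second component: perfect squares: 4², 5², 6², …; 16, 25, 36, 49, 64, 81 → 100.
So the next tag is u/100.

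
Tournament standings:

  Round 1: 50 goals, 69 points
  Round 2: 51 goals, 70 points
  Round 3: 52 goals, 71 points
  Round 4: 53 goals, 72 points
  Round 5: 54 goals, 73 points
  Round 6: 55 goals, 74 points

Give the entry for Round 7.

Goals — +1 each step: 50, 51, 52, 53, 54, 55 → 56.
Points — +1 each step: 69, 70, 71, 72, 73, 74 → 75.
So the next line is 56 goals, 75 points.

56 goals, 75 points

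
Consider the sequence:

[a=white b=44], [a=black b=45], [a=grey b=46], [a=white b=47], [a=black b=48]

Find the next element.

[a=grey b=49]

A: repeats white → black → grey, so white, black, grey, white, black → grey.
B: 44, 45, 46, 47, 48 → 49 (+1 each step).
Combining the parts gives [a=grey b=49].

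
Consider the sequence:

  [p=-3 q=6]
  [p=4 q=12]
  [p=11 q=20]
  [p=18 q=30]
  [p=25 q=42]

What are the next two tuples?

[p=32 q=56], [p=39 q=72]

For the p, +7 each step: -3, 4, 11, 18, 25 → 32 → 39.
Q: differences are 6, 8, 10, … (increasing by 2 each time), so 6, 12, 20, 30, 42 → 56 → 72.
So the next two tuples are [p=32 q=56] and [p=39 q=72].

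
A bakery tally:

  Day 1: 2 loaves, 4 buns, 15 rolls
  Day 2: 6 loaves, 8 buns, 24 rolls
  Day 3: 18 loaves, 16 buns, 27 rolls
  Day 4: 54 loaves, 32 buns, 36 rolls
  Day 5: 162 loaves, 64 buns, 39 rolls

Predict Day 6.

Loaves: ×3 each step; 2, 6, 18, 54, 162 → 486.
For the buns, ×2 each step: 4, 8, 16, 32, 64 → 128.
Rolls — alternating steps +9, +3, +9, +3, …: 15, 24, 27, 36, 39 → 48.
So the next line is 486 loaves, 128 buns, 48 rolls.

486 loaves, 128 buns, 48 rolls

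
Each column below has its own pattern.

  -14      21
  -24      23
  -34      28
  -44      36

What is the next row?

-54  47

First component goes -14, -24, -34, -44 → -54 (−10 each step).
Second component: differences are 2, 5, 8, … (increasing by 3 each time); 21, 23, 28, 36 → 47.
Putting it together: -54  47.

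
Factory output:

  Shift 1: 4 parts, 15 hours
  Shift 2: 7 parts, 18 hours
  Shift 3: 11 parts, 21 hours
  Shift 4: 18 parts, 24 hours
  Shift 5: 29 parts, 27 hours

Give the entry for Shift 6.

47 parts, 30 hours

Parts: each term is the sum of the two before it, so 4, 7, 11, 18, 29 → 47.
Hours — +3 each step: 15, 18, 21, 24, 27 → 30.
So the next row is 47 parts, 30 hours.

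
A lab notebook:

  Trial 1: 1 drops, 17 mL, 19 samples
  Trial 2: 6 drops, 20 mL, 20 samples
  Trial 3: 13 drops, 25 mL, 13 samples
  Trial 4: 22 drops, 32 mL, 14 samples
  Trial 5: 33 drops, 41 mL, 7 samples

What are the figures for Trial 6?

Drops: differences are 5, 7, 9, … (increasing by 2 each time); 1, 6, 13, 22, 33 → 46.
ML: 17, 20, 25, 32, 41 → 52 (differences are 3, 5, 7, … (increasing by 2 each time)).
Samples: alternating steps +1, −7, +1, −7, …, so 19, 20, 13, 14, 7 → 8.
So the next line is 46 drops, 52 mL, 8 samples.

46 drops, 52 mL, 8 samples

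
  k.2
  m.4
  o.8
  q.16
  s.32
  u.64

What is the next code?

Letter: letters move forward 2 places in the alphabet, so k, m, o, q, s, u → w.
Second component: ×2 each step; 2, 4, 8, 16, 32, 64 → 128.
So the next code is w.128.

w.128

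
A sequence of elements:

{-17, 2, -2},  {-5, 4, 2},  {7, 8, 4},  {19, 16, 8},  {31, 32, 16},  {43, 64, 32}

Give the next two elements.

First slot: +12 each step, so -17, -5, 7, 19, 31, 43 → 55 → 67.
Second slot goes 2, 4, 8, 16, 32, 64 → 128 → 256 (×2 each step).
Third slot: -2, 2, 4, 8, 16, 32 → 64 → 128 (always the previous value of the second slot).
So the next two elements are {55, 128, 64} and {67, 256, 128}.

{55, 128, 64}, {67, 256, 128}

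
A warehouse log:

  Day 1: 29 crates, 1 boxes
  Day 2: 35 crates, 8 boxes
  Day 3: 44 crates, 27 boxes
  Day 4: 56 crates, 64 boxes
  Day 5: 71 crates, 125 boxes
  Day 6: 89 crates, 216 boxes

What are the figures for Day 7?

110 crates, 343 boxes

Crates goes 29, 35, 44, 56, 71, 89 → 110 (differences are 6, 9, 12, … (increasing by 3 each time)).
Boxes: perfect cubes: 1³, 2³, 3³, …, so 1, 8, 27, 64, 125, 216 → 343.
Putting it together: 110 crates, 343 boxes.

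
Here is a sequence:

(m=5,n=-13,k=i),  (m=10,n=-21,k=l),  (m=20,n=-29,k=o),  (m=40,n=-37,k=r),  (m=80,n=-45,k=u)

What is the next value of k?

K: letters move forward 3 places in the alphabet, so i, l, o, r, u → x.

x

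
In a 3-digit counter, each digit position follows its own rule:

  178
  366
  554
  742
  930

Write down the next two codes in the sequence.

128, 316

First digit: +2 each step, mod 10; 1, 3, 5, 7, 9 → 1 → 3.
Second digit goes 7, 6, 5, 4, 3 → 2 → 1 (−1 each step, mod 10).
Third digit — −2 each step, mod 10: 8, 6, 4, 2, 0 → 8 → 6.
So the next two codes are 128 and 316.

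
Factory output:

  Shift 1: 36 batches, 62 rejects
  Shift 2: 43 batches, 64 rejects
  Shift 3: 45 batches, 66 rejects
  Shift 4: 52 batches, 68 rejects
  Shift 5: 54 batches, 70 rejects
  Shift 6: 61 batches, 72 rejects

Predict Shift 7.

For the batches, alternating steps +7, +2, +7, +2, …: 36, 43, 45, 52, 54, 61 → 63.
Rejects: 62, 64, 66, 68, 70, 72 → 74 (+2 each step).
So the next record is 63 batches, 74 rejects.

63 batches, 74 rejects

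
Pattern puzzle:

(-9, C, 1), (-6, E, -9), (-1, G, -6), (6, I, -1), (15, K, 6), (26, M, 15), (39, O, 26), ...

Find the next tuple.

(54, Q, 39)

First coordinate: -9, -6, -1, 6, 15, 26, 39 → 54 (differences are 3, 5, 7, … (increasing by 2 each time)).
Letter: C, E, G, I, K, M, O → Q (letters move forward 2 places in the alphabet).
Third coordinate: always the previous value of the first coordinate; 1, -9, -6, -1, 6, 15, 26 → 39.
So the next tuple is (54, Q, 39).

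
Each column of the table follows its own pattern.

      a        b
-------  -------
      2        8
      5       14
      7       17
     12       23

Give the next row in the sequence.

19  26

Column a: 2, 5, 7, 12 → 19 (each term is the sum of the two before it).
Column b: alternating steps +6, +3, +6, +3, …; 8, 14, 17, 23 → 26.
So the next row is 19  26.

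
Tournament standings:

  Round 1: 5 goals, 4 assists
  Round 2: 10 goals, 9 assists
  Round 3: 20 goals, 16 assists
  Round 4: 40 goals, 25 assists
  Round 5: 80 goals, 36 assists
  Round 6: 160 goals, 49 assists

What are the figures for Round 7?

For the goals, ×2 each step: 5, 10, 20, 40, 80, 160 → 320.
For the assists, perfect squares: 2², 3², 4², …: 4, 9, 16, 25, 36, 49 → 64.
Putting it together: 320 goals, 64 assists.

320 goals, 64 assists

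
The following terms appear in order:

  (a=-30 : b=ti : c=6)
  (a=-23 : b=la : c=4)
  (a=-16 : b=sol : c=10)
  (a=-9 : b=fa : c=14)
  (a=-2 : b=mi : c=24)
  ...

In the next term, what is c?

38

C: each term is the sum of the two before it, so 6, 4, 10, 14, 24 → 38.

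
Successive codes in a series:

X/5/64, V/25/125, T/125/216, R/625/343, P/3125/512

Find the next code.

N/15625/729

Letter goes X, V, T, R, P → N (letters move back 2 places in the alphabet).
Second component goes 5, 25, 125, 625, 3125 → 15625 (×5 each step).
Third component: perfect cubes: 4³, 5³, 6³, …; 64, 125, 216, 343, 512 → 729.
Combining the parts gives N/15625/729.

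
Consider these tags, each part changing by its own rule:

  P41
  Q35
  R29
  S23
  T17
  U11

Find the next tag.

V5

For the letter, letters move forward 1 place in the alphabet: P, Q, R, S, T, U → V.
Second component: 41, 35, 29, 23, 17, 11 → 5 (−6 each step).
Combining the parts gives V5.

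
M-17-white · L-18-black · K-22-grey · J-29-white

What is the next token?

Letter: letters move back 1 place in the alphabet, so M, L, K, J → I.
Second component — differences are 1, 4, 7, … (increasing by 3 each time): 17, 18, 22, 29 → 39.
For the shade, repeats white → black → grey: white, black, grey, white → black.
So the next token is I-39-black.

I-39-black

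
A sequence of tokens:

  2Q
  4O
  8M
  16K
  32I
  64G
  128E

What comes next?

256C

For the first component, ×2 each step: 2, 4, 8, 16, 32, 64, 128 → 256.
Letter: letters move back 2 places in the alphabet, so Q, O, M, K, I, G, E → C.
So the next token is 256C.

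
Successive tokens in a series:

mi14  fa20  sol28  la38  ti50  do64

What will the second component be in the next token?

Second component goes 14, 20, 28, 38, 50, 64 → 80 (differences are 6, 8, 10, … (increasing by 2 each time)).

80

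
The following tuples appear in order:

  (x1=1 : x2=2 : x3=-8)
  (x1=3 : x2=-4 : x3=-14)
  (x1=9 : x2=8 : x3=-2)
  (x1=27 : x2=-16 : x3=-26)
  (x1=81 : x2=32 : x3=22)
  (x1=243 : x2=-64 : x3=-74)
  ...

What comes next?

(x1=729 : x2=128 : x3=118)

X1 — ×3 each step: 1, 3, 9, 27, 81, 243 → 729.
X2: ×(-2) each step, so 2, -4, 8, -16, 32, -64 → 128.
For the x3, always 10 less than the x2: -8, -14, -2, -26, 22, -74 → 118.
So the next tuple is (x1=729 : x2=128 : x3=118).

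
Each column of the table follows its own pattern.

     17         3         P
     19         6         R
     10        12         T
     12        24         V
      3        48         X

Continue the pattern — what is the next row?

First component: alternating steps +2, −9, +2, −9, …; 17, 19, 10, 12, 3 → 5.
Second component: 3, 6, 12, 24, 48 → 96 (×2 each step).
Letter goes P, R, T, V, X → Z (letters move forward 2 places in the alphabet).
So the next row is 5  96  Z.

5  96  Z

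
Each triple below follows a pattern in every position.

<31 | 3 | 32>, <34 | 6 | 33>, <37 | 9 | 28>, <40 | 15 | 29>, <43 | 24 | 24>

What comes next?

<46 | 39 | 25>

First part: 31, 34, 37, 40, 43 → 46 (+3 each step).
Second part goes 3, 6, 9, 15, 24 → 39 (each term is the sum of the two before it).
Third part — alternating steps +1, −5, +1, −5, …: 32, 33, 28, 29, 24 → 25.
Putting it together: <46 | 39 | 25>.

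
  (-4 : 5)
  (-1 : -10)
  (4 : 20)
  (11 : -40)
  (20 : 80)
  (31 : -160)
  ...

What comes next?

First value: differences are 3, 5, 7, … (increasing by 2 each time); -4, -1, 4, 11, 20, 31 → 44.
Second value: ×(-2) each step; 5, -10, 20, -40, 80, -160 → 320.
Combining the parts gives (44 : 320).

(44 : 320)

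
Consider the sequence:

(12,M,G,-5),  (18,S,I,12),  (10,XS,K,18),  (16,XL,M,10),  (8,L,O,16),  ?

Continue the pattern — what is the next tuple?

First component goes 12, 18, 10, 16, 8 → 14 (alternating steps +6, −8, +6, −8, …).
Size — runs backward through clothing sizes XS→XL: M, S, XS, XL, L → M.
Letter: letters move forward 2 places in the alphabet; G, I, K, M, O → Q.
Fourth component — always the previous value of the first component: -5, 12, 18, 10, 16 → 8.
Combining the parts gives (14,M,Q,8).

(14,M,Q,8)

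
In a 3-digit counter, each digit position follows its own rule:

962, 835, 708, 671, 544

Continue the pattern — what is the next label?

First digit: −1 each step, mod 10, so 9, 8, 7, 6, 5 → 4.
Second digit — −3 each step, mod 10: 6, 3, 0, 7, 4 → 1.
Third digit — +3 each step, mod 10: 2, 5, 8, 1, 4 → 7.
Putting it together: 417.

417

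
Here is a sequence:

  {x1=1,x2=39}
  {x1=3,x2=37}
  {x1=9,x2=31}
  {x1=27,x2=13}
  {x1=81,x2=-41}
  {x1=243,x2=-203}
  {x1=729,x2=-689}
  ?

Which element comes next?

{x1=2187,x2=-2147}

X1: 1, 3, 9, 27, 81, 243, 729 → 2187 (×3 each step).
X2 goes 39, 37, 31, 13, -41, -203, -689 → -2147 (together with the x1 always sums to 40).
So the next element is {x1=2187,x2=-2147}.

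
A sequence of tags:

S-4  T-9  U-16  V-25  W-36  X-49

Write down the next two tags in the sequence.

Y-64, Z-81

Letter: letters move forward 1 place in the alphabet, so S, T, U, V, W, X → Y → Z.
Second component: perfect squares: 2², 3², 4², …, so 4, 9, 16, 25, 36, 49 → 64 → 81.
Putting the parts together: Y-64 and then Z-81.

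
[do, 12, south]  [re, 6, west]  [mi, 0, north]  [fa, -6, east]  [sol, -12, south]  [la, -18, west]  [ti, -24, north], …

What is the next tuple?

Note: runs through the solfège scale do→ti; do, re, mi, fa, sol, la, ti → do.
Second coordinate: −6 each step; 12, 6, 0, -6, -12, -18, -24 → -30.
For the direction, repeats south → west → north → east: south, west, north, east, south, west, north → east.
Putting it together: [do, -30, east].

[do, -30, east]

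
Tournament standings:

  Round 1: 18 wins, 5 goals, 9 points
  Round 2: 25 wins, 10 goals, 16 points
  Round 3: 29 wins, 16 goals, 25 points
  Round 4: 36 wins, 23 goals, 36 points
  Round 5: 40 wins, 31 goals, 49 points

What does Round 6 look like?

47 wins, 40 goals, 64 points

Wins: 18, 25, 29, 36, 40 → 47 (alternating steps +7, +4, +7, +4, …).
Goals — differences are 5, 6, 7, … (increasing by 1 each time): 5, 10, 16, 23, 31 → 40.
For the points, perfect squares: 3², 4², 5², …: 9, 16, 25, 36, 49 → 64.
Combining the parts gives 47 wins, 40 goals, 64 points.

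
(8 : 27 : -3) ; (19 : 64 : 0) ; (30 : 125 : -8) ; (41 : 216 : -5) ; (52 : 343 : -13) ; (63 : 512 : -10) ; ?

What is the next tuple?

First slot: +11 each step, so 8, 19, 30, 41, 52, 63 → 74.
Second slot: perfect cubes: 3³, 4³, 5³, …; 27, 64, 125, 216, 343, 512 → 729.
Third slot — alternating steps +3, −8, +3, −8, …: -3, 0, -8, -5, -13, -10 → -18.
Putting it together: (74 : 729 : -18).

(74 : 729 : -18)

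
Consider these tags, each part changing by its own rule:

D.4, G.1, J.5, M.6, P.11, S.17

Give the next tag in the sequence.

Letter: D, G, J, M, P, S → V (letters move forward 3 places in the alphabet).
Second component: 4, 1, 5, 6, 11, 17 → 28 (each term is the sum of the two before it).
Putting it together: V.28.

V.28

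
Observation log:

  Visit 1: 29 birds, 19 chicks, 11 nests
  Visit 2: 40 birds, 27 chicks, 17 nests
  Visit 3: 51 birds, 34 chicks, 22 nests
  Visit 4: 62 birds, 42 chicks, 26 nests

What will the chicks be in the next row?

For the chicks, alternating steps +8, +7, +8, +7, …: 19, 27, 34, 42 → 49.

49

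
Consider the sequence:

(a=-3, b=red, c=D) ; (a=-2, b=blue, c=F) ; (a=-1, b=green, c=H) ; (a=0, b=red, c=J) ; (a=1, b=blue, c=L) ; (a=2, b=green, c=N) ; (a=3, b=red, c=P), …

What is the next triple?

(a=4, b=blue, c=R)

A goes -3, -2, -1, 0, 1, 2, 3 → 4 (+1 each step).
For the b, repeats red → blue → green: red, blue, green, red, blue, green, red → blue.
C: letters move forward 2 places in the alphabet; D, F, H, J, L, N, P → R.
Putting it together: (a=4, b=blue, c=R).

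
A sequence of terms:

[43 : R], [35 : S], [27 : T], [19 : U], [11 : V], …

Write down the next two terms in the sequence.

First coordinate: −8 each step, so 43, 35, 27, 19, 11 → 3 → -5.
Letter goes R, S, T, U, V → W → X (letters move forward 1 place in the alphabet).
Putting the parts together: [3 : W] and then [-5 : X].

[3 : W], [-5 : X]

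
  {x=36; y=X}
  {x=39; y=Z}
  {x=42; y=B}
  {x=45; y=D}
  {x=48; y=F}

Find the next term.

{x=51; y=H}

X: 36, 39, 42, 45, 48 → 51 (+3 each step).
Y: letters move forward 2 places in the alphabet, wrapping Z→A, so X, Z, B, D, F → H.
Putting it together: {x=51; y=H}.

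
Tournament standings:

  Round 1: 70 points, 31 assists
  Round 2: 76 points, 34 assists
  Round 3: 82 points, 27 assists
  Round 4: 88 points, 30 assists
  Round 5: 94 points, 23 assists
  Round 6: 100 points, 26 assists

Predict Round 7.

Points: +6 each step, so 70, 76, 82, 88, 94, 100 → 106.
Assists goes 31, 34, 27, 30, 23, 26 → 19 (alternating steps +3, −7, +3, −7, …).
Putting it together: 106 points, 19 assists.

106 points, 19 assists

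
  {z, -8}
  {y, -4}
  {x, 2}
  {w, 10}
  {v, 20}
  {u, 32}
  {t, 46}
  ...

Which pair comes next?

{s, 62}

Letter goes z, y, x, w, v, u, t → s (letters move back 1 place in the alphabet).
For the second value, differences are 4, 6, 8, … (increasing by 2 each time): -8, -4, 2, 10, 20, 32, 46 → 62.
Combining the parts gives {s, 62}.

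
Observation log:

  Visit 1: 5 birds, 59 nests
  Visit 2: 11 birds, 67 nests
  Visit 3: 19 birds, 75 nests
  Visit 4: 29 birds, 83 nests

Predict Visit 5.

Birds: differences are 6, 8, 10, … (increasing by 2 each time); 5, 11, 19, 29 → 41.
Nests: +8 each step, so 59, 67, 75, 83 → 91.
Combining the parts gives 41 birds, 91 nests.

41 birds, 91 nests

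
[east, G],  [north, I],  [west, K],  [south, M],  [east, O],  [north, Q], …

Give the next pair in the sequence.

[west, S]

Direction: repeats east → north → west → south; east, north, west, south, east, north → west.
Letter goes G, I, K, M, O, Q → S (letters move forward 2 places in the alphabet).
Putting it together: [west, S].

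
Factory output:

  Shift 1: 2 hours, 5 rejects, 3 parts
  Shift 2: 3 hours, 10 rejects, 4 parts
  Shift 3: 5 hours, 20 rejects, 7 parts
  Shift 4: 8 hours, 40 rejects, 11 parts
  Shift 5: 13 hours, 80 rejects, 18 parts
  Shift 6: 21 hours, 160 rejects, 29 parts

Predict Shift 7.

Hours: each term is the sum of the two before it; 2, 3, 5, 8, 13, 21 → 34.
Rejects: ×2 each step; 5, 10, 20, 40, 80, 160 → 320.
Parts: each term is the sum of the two before it; 3, 4, 7, 11, 18, 29 → 47.
Combining the parts gives 34 hours, 320 rejects, 47 parts.

34 hours, 320 rejects, 47 parts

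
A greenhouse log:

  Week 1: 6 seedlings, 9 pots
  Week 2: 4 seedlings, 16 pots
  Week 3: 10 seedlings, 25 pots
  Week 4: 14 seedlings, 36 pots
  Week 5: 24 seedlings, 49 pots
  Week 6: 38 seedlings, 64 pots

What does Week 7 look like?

Seedlings goes 6, 4, 10, 14, 24, 38 → 62 (each term is the sum of the two before it).
Pots — perfect squares: 3², 4², 5², …: 9, 16, 25, 36, 49, 64 → 81.
Combining the parts gives 62 seedlings, 81 pots.

62 seedlings, 81 pots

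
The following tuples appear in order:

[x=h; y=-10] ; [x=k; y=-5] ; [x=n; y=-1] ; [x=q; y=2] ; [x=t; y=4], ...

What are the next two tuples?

X — letters move forward 3 places in the alphabet: h, k, n, q, t → w → z.
Y goes -10, -5, -1, 2, 4 → 5 → 5 (differences are 5, 4, 3, … (decreasing by 1 each time)).
So the next two tuples are [x=w; y=5] and [x=z; y=5].

[x=w; y=5], [x=z; y=5]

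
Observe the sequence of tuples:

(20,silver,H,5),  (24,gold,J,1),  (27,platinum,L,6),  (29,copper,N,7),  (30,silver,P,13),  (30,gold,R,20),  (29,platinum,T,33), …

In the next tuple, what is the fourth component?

53

Fourth component goes 5, 1, 6, 7, 13, 20, 33 → 53 (each term is the sum of the two before it).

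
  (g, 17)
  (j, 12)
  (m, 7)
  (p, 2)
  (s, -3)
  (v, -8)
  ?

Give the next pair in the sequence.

Letter: letters move forward 3 places in the alphabet, so g, j, m, p, s, v → y.
Second slot — −5 each step: 17, 12, 7, 2, -3, -8 → -13.
Putting it together: (y, -13).

(y, -13)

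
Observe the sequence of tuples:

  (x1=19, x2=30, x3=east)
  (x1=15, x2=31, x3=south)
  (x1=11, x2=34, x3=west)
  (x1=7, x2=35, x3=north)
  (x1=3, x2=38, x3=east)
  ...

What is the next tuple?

For the x1, −4 each step: 19, 15, 11, 7, 3 → -1.
X2 — alternating steps +1, +3, +1, +3, …: 30, 31, 34, 35, 38 → 39.
X3 goes east, south, west, north, east → south (repeats east → south → west → north).
Combining the parts gives (x1=-1, x2=39, x3=south).

(x1=-1, x2=39, x3=south)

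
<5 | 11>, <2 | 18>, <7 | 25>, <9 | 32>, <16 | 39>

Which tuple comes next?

<25 | 46>

First coordinate: each term is the sum of the two before it; 5, 2, 7, 9, 16 → 25.
Second coordinate: +7 each step, so 11, 18, 25, 32, 39 → 46.
So the next tuple is <25 | 46>.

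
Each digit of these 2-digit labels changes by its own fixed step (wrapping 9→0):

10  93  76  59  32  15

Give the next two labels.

First digit: −2 each step, mod 10, so 1, 9, 7, 5, 3, 1 → 9 → 7.
Second digit goes 0, 3, 6, 9, 2, 5 → 8 → 1 (+3 each step, mod 10).
Putting the parts together: 98 and then 71.

98 then 71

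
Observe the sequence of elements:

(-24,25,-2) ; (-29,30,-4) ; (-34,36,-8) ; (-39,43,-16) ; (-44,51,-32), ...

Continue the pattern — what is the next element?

First entry — −5 each step: -24, -29, -34, -39, -44 → -49.
Second entry: 25, 30, 36, 43, 51 → 60 (differences are 5, 6, 7, … (increasing by 1 each time)).
Third entry: ×2 each step, so -2, -4, -8, -16, -32 → -64.
Putting it together: (-49,60,-64).

(-49,60,-64)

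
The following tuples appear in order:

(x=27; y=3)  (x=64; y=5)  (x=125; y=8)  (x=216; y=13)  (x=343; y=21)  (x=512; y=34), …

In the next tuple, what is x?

729

X: perfect cubes: 3³, 4³, 5³, …, so 27, 64, 125, 216, 343, 512 → 729.
For the y, each term is the sum of the two before it: 3, 5, 8, 13, 21, 34 → 55.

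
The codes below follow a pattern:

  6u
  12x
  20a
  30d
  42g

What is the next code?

56j

For the first component, differences are 6, 8, 10, … (increasing by 2 each time): 6, 12, 20, 30, 42 → 56.
Letter: u, x, a, d, g → j (letters move forward 3 places in the alphabet, wrapping Z→A).
So the next code is 56j.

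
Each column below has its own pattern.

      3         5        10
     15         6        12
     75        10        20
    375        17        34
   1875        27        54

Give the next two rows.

First component: ×5 each step; 3, 15, 75, 375, 1875 → 9375 → 46875.
Second component — differences are 1, 4, 7, … (increasing by 3 each time): 5, 6, 10, 17, 27 → 40 → 56.
Third component: always 2 × the second component; 10, 12, 20, 34, 54 → 80 → 112.
Putting the parts together: 9375  40  80 and then 46875  56  112.

9375  40  80; 46875  56  112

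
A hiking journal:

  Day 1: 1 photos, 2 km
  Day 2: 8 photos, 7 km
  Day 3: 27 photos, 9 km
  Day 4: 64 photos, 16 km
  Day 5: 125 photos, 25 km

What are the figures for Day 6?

216 photos, 41 km

Photos — perfect cubes: 1³, 2³, 3³, …: 1, 8, 27, 64, 125 → 216.
Km — each term is the sum of the two before it: 2, 7, 9, 16, 25 → 41.
So the next line is 216 photos, 41 km.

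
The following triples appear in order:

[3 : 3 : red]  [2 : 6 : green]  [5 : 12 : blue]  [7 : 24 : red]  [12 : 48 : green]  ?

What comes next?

[19 : 96 : blue]

First value: 3, 2, 5, 7, 12 → 19 (each term is the sum of the two before it).
Second value: ×2 each step, so 3, 6, 12, 24, 48 → 96.
Colour goes red, green, blue, red, green → blue (repeats red → green → blue).
Putting it together: [19 : 96 : blue].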